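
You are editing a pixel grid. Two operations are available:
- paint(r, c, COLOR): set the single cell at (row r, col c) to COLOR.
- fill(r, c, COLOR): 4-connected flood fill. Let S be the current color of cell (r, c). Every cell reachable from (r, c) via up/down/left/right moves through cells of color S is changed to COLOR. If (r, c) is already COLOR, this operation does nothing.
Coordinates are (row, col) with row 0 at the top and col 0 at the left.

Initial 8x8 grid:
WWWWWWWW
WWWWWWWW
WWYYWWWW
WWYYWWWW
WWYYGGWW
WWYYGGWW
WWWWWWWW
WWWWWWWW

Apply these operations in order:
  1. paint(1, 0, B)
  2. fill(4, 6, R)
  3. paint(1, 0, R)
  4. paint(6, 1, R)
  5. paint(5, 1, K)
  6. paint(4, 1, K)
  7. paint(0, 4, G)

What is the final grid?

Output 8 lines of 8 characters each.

Answer: RRRRGRRR
RRRRRRRR
RRYYRRRR
RRYYRRRR
RKYYGGRR
RKYYGGRR
RRRRRRRR
RRRRRRRR

Derivation:
After op 1 paint(1,0,B):
WWWWWWWW
BWWWWWWW
WWYYWWWW
WWYYWWWW
WWYYGGWW
WWYYGGWW
WWWWWWWW
WWWWWWWW
After op 2 fill(4,6,R) [51 cells changed]:
RRRRRRRR
BRRRRRRR
RRYYRRRR
RRYYRRRR
RRYYGGRR
RRYYGGRR
RRRRRRRR
RRRRRRRR
After op 3 paint(1,0,R):
RRRRRRRR
RRRRRRRR
RRYYRRRR
RRYYRRRR
RRYYGGRR
RRYYGGRR
RRRRRRRR
RRRRRRRR
After op 4 paint(6,1,R):
RRRRRRRR
RRRRRRRR
RRYYRRRR
RRYYRRRR
RRYYGGRR
RRYYGGRR
RRRRRRRR
RRRRRRRR
After op 5 paint(5,1,K):
RRRRRRRR
RRRRRRRR
RRYYRRRR
RRYYRRRR
RRYYGGRR
RKYYGGRR
RRRRRRRR
RRRRRRRR
After op 6 paint(4,1,K):
RRRRRRRR
RRRRRRRR
RRYYRRRR
RRYYRRRR
RKYYGGRR
RKYYGGRR
RRRRRRRR
RRRRRRRR
After op 7 paint(0,4,G):
RRRRGRRR
RRRRRRRR
RRYYRRRR
RRYYRRRR
RKYYGGRR
RKYYGGRR
RRRRRRRR
RRRRRRRR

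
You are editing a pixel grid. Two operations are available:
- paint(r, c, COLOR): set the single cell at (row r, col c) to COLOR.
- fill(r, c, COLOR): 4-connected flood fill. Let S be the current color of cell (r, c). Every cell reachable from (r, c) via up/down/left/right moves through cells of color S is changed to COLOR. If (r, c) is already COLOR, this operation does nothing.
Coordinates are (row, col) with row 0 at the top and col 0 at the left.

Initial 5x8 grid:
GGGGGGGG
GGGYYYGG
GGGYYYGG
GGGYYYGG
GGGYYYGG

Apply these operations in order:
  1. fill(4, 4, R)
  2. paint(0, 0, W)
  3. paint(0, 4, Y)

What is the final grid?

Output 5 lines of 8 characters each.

Answer: WGGGYGGG
GGGRRRGG
GGGRRRGG
GGGRRRGG
GGGRRRGG

Derivation:
After op 1 fill(4,4,R) [12 cells changed]:
GGGGGGGG
GGGRRRGG
GGGRRRGG
GGGRRRGG
GGGRRRGG
After op 2 paint(0,0,W):
WGGGGGGG
GGGRRRGG
GGGRRRGG
GGGRRRGG
GGGRRRGG
After op 3 paint(0,4,Y):
WGGGYGGG
GGGRRRGG
GGGRRRGG
GGGRRRGG
GGGRRRGG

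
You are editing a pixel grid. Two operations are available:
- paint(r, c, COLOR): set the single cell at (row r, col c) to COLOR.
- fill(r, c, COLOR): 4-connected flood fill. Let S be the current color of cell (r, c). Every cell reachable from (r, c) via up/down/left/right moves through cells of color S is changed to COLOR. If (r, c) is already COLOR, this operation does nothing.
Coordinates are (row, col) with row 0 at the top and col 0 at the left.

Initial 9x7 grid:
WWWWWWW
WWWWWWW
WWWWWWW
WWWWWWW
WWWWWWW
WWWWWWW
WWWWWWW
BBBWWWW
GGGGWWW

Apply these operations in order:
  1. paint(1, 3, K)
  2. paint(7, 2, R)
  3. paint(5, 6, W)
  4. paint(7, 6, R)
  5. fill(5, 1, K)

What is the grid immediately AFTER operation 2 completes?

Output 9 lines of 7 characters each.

Answer: WWWWWWW
WWWKWWW
WWWWWWW
WWWWWWW
WWWWWWW
WWWWWWW
WWWWWWW
BBRWWWW
GGGGWWW

Derivation:
After op 1 paint(1,3,K):
WWWWWWW
WWWKWWW
WWWWWWW
WWWWWWW
WWWWWWW
WWWWWWW
WWWWWWW
BBBWWWW
GGGGWWW
After op 2 paint(7,2,R):
WWWWWWW
WWWKWWW
WWWWWWW
WWWWWWW
WWWWWWW
WWWWWWW
WWWWWWW
BBRWWWW
GGGGWWW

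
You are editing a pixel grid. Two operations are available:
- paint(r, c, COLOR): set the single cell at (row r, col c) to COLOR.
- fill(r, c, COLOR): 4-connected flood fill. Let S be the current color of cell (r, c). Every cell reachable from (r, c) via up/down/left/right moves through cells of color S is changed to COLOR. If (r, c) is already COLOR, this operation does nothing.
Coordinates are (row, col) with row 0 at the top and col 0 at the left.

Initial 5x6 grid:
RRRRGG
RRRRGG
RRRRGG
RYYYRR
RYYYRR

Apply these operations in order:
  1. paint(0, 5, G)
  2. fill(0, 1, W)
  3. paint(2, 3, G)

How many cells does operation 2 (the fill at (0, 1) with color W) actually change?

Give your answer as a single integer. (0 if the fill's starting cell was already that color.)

Answer: 14

Derivation:
After op 1 paint(0,5,G):
RRRRGG
RRRRGG
RRRRGG
RYYYRR
RYYYRR
After op 2 fill(0,1,W) [14 cells changed]:
WWWWGG
WWWWGG
WWWWGG
WYYYRR
WYYYRR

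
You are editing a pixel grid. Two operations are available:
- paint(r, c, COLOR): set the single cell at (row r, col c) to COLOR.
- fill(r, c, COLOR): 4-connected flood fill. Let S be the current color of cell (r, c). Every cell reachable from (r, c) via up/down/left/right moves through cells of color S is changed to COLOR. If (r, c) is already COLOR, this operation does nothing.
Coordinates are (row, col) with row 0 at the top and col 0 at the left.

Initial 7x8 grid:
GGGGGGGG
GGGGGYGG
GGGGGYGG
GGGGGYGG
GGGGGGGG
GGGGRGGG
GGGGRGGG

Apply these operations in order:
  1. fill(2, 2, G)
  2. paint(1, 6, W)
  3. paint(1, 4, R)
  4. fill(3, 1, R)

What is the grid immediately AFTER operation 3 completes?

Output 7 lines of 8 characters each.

After op 1 fill(2,2,G) [0 cells changed]:
GGGGGGGG
GGGGGYGG
GGGGGYGG
GGGGGYGG
GGGGGGGG
GGGGRGGG
GGGGRGGG
After op 2 paint(1,6,W):
GGGGGGGG
GGGGGYWG
GGGGGYGG
GGGGGYGG
GGGGGGGG
GGGGRGGG
GGGGRGGG
After op 3 paint(1,4,R):
GGGGGGGG
GGGGRYWG
GGGGGYGG
GGGGGYGG
GGGGGGGG
GGGGRGGG
GGGGRGGG

Answer: GGGGGGGG
GGGGRYWG
GGGGGYGG
GGGGGYGG
GGGGGGGG
GGGGRGGG
GGGGRGGG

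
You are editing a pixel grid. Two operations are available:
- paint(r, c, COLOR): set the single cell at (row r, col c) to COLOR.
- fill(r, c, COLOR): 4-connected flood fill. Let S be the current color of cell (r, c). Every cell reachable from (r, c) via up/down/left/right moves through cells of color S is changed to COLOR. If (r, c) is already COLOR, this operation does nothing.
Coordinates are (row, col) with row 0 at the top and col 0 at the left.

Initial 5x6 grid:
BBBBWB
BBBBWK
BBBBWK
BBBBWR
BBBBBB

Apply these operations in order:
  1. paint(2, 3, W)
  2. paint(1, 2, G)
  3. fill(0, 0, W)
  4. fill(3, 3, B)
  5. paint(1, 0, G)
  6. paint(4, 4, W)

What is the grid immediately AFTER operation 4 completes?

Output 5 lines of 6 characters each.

Answer: BBBBBB
BBGBBK
BBBBBK
BBBBBR
BBBBBB

Derivation:
After op 1 paint(2,3,W):
BBBBWB
BBBBWK
BBBWWK
BBBBWR
BBBBBB
After op 2 paint(1,2,G):
BBBBWB
BBGBWK
BBBWWK
BBBBWR
BBBBBB
After op 3 fill(0,0,W) [20 cells changed]:
WWWWWB
WWGWWK
WWWWWK
WWWWWR
WWWWWW
After op 4 fill(3,3,B) [25 cells changed]:
BBBBBB
BBGBBK
BBBBBK
BBBBBR
BBBBBB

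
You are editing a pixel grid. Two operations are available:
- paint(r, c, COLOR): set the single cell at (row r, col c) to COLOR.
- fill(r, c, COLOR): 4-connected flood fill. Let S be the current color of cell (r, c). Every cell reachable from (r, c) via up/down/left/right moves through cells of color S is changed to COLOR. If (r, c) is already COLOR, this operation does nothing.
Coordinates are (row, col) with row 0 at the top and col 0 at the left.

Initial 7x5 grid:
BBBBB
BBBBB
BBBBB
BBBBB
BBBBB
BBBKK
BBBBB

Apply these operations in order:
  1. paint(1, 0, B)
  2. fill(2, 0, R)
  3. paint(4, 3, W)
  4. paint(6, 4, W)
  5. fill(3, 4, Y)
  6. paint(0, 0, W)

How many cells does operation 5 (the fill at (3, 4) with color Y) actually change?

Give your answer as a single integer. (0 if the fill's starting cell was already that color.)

After op 1 paint(1,0,B):
BBBBB
BBBBB
BBBBB
BBBBB
BBBBB
BBBKK
BBBBB
After op 2 fill(2,0,R) [33 cells changed]:
RRRRR
RRRRR
RRRRR
RRRRR
RRRRR
RRRKK
RRRRR
After op 3 paint(4,3,W):
RRRRR
RRRRR
RRRRR
RRRRR
RRRWR
RRRKK
RRRRR
After op 4 paint(6,4,W):
RRRRR
RRRRR
RRRRR
RRRRR
RRRWR
RRRKK
RRRRW
After op 5 fill(3,4,Y) [31 cells changed]:
YYYYY
YYYYY
YYYYY
YYYYY
YYYWY
YYYKK
YYYYW

Answer: 31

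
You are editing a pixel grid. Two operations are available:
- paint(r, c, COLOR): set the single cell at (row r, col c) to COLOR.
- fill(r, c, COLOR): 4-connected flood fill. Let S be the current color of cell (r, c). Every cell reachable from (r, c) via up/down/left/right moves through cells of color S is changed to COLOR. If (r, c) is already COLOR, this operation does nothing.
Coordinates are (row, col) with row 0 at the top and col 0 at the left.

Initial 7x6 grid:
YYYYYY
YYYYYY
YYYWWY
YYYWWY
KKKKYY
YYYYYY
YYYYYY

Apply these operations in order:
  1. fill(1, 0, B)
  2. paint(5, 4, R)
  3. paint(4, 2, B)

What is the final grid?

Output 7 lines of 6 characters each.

After op 1 fill(1,0,B) [34 cells changed]:
BBBBBB
BBBBBB
BBBWWB
BBBWWB
KKKKBB
BBBBBB
BBBBBB
After op 2 paint(5,4,R):
BBBBBB
BBBBBB
BBBWWB
BBBWWB
KKKKBB
BBBBRB
BBBBBB
After op 3 paint(4,2,B):
BBBBBB
BBBBBB
BBBWWB
BBBWWB
KKBKBB
BBBBRB
BBBBBB

Answer: BBBBBB
BBBBBB
BBBWWB
BBBWWB
KKBKBB
BBBBRB
BBBBBB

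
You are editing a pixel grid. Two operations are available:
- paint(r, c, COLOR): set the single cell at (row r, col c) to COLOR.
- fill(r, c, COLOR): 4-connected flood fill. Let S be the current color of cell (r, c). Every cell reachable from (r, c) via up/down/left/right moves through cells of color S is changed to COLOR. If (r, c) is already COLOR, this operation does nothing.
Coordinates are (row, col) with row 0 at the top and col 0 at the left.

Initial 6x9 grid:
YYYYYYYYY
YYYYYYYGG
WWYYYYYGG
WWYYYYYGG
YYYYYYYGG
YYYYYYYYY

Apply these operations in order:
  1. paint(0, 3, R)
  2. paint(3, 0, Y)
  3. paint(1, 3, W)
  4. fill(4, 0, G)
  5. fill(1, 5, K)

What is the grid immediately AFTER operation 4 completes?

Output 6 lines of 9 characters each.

Answer: GGGRGGGGG
GGGWGGGGG
WWGGGGGGG
GWGGGGGGG
GGGGGGGGG
GGGGGGGGG

Derivation:
After op 1 paint(0,3,R):
YYYRYYYYY
YYYYYYYGG
WWYYYYYGG
WWYYYYYGG
YYYYYYYGG
YYYYYYYYY
After op 2 paint(3,0,Y):
YYYRYYYYY
YYYYYYYGG
WWYYYYYGG
YWYYYYYGG
YYYYYYYGG
YYYYYYYYY
After op 3 paint(1,3,W):
YYYRYYYYY
YYYWYYYGG
WWYYYYYGG
YWYYYYYGG
YYYYYYYGG
YYYYYYYYY
After op 4 fill(4,0,G) [41 cells changed]:
GGGRGGGGG
GGGWGGGGG
WWGGGGGGG
GWGGGGGGG
GGGGGGGGG
GGGGGGGGG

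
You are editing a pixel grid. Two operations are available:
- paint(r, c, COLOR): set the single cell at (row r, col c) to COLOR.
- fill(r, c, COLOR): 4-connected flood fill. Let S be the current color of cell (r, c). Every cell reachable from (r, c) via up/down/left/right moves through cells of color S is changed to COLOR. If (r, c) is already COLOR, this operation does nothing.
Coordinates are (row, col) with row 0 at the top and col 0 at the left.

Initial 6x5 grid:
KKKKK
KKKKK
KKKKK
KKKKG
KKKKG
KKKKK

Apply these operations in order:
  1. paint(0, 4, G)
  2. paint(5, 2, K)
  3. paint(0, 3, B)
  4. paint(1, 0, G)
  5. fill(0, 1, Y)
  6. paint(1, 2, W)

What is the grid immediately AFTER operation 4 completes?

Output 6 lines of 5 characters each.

Answer: KKKBG
GKKKK
KKKKK
KKKKG
KKKKG
KKKKK

Derivation:
After op 1 paint(0,4,G):
KKKKG
KKKKK
KKKKK
KKKKG
KKKKG
KKKKK
After op 2 paint(5,2,K):
KKKKG
KKKKK
KKKKK
KKKKG
KKKKG
KKKKK
After op 3 paint(0,3,B):
KKKBG
KKKKK
KKKKK
KKKKG
KKKKG
KKKKK
After op 4 paint(1,0,G):
KKKBG
GKKKK
KKKKK
KKKKG
KKKKG
KKKKK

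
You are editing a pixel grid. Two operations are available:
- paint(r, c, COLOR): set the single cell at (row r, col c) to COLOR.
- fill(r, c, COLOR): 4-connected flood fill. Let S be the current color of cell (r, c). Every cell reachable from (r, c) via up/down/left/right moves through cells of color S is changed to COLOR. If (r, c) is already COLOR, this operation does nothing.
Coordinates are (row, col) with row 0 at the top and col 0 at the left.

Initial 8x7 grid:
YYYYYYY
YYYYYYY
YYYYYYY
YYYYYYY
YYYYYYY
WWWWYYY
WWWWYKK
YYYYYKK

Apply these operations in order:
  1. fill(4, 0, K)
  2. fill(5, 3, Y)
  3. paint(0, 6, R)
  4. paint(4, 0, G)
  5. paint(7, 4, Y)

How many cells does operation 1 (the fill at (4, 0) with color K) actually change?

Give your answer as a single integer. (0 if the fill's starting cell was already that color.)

Answer: 44

Derivation:
After op 1 fill(4,0,K) [44 cells changed]:
KKKKKKK
KKKKKKK
KKKKKKK
KKKKKKK
KKKKKKK
WWWWKKK
WWWWKKK
KKKKKKK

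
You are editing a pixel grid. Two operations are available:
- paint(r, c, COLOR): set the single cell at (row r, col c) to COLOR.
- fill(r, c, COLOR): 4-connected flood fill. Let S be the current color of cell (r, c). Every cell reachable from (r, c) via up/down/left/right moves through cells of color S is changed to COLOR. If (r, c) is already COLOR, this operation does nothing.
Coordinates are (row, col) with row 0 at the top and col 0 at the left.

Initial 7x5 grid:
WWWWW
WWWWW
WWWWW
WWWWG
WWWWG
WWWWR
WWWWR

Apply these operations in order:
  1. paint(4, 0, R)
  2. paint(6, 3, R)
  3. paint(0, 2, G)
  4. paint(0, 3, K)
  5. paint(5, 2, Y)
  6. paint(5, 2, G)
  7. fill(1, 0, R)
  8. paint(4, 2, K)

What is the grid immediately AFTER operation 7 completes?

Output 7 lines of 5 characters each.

After op 1 paint(4,0,R):
WWWWW
WWWWW
WWWWW
WWWWG
RWWWG
WWWWR
WWWWR
After op 2 paint(6,3,R):
WWWWW
WWWWW
WWWWW
WWWWG
RWWWG
WWWWR
WWWRR
After op 3 paint(0,2,G):
WWGWW
WWWWW
WWWWW
WWWWG
RWWWG
WWWWR
WWWRR
After op 4 paint(0,3,K):
WWGKW
WWWWW
WWWWW
WWWWG
RWWWG
WWWWR
WWWRR
After op 5 paint(5,2,Y):
WWGKW
WWWWW
WWWWW
WWWWG
RWWWG
WWYWR
WWWRR
After op 6 paint(5,2,G):
WWGKW
WWWWW
WWWWW
WWWWG
RWWWG
WWGWR
WWWRR
After op 7 fill(1,0,R) [26 cells changed]:
RRGKR
RRRRR
RRRRR
RRRRG
RRRRG
RRGRR
RRRRR

Answer: RRGKR
RRRRR
RRRRR
RRRRG
RRRRG
RRGRR
RRRRR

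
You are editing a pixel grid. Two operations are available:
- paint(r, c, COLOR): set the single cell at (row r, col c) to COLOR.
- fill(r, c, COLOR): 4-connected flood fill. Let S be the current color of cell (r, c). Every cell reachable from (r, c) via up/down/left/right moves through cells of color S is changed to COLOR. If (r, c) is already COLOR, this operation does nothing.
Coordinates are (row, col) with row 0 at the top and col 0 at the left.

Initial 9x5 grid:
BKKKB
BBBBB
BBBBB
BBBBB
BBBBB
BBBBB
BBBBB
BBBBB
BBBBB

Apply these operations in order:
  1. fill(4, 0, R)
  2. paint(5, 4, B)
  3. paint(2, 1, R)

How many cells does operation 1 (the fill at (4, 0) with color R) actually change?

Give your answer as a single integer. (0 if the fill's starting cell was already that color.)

Answer: 42

Derivation:
After op 1 fill(4,0,R) [42 cells changed]:
RKKKR
RRRRR
RRRRR
RRRRR
RRRRR
RRRRR
RRRRR
RRRRR
RRRRR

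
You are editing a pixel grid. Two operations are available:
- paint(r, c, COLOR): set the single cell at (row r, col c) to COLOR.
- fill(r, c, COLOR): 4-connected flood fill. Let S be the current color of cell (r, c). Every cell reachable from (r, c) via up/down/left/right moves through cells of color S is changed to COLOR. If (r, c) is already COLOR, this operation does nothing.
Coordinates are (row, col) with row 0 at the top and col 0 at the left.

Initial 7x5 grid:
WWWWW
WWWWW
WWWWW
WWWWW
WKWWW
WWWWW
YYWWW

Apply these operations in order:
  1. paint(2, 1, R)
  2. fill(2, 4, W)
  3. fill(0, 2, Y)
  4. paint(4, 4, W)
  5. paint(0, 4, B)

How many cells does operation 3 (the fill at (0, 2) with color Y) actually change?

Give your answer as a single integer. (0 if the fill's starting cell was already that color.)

After op 1 paint(2,1,R):
WWWWW
WWWWW
WRWWW
WWWWW
WKWWW
WWWWW
YYWWW
After op 2 fill(2,4,W) [0 cells changed]:
WWWWW
WWWWW
WRWWW
WWWWW
WKWWW
WWWWW
YYWWW
After op 3 fill(0,2,Y) [31 cells changed]:
YYYYY
YYYYY
YRYYY
YYYYY
YKYYY
YYYYY
YYYYY

Answer: 31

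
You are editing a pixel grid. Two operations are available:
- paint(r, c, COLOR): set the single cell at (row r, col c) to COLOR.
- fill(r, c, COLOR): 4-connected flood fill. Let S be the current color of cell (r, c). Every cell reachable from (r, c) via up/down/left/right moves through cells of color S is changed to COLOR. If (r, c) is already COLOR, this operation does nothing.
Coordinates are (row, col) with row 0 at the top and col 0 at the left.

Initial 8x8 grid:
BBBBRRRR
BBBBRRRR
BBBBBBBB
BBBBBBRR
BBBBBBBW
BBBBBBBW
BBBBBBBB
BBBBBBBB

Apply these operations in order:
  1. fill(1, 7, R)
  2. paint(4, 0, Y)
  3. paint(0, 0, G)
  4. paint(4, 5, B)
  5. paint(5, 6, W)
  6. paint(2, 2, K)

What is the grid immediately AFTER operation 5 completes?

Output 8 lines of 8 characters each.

After op 1 fill(1,7,R) [0 cells changed]:
BBBBRRRR
BBBBRRRR
BBBBBBBB
BBBBBBRR
BBBBBBBW
BBBBBBBW
BBBBBBBB
BBBBBBBB
After op 2 paint(4,0,Y):
BBBBRRRR
BBBBRRRR
BBBBBBBB
BBBBBBRR
YBBBBBBW
BBBBBBBW
BBBBBBBB
BBBBBBBB
After op 3 paint(0,0,G):
GBBBRRRR
BBBBRRRR
BBBBBBBB
BBBBBBRR
YBBBBBBW
BBBBBBBW
BBBBBBBB
BBBBBBBB
After op 4 paint(4,5,B):
GBBBRRRR
BBBBRRRR
BBBBBBBB
BBBBBBRR
YBBBBBBW
BBBBBBBW
BBBBBBBB
BBBBBBBB
After op 5 paint(5,6,W):
GBBBRRRR
BBBBRRRR
BBBBBBBB
BBBBBBRR
YBBBBBBW
BBBBBBWW
BBBBBBBB
BBBBBBBB

Answer: GBBBRRRR
BBBBRRRR
BBBBBBBB
BBBBBBRR
YBBBBBBW
BBBBBBWW
BBBBBBBB
BBBBBBBB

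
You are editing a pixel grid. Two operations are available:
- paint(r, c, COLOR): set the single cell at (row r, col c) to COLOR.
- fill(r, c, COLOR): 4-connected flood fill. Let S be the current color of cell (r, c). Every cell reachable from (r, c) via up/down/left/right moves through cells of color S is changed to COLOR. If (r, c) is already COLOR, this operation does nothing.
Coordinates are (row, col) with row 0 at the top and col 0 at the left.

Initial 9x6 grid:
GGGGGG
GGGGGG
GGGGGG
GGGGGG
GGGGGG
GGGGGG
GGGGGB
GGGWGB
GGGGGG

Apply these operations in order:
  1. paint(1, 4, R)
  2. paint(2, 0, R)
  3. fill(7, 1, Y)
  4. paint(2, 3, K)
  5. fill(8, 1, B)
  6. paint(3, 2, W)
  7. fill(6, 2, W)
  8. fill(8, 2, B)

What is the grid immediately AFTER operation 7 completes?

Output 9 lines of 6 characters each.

Answer: WWWWWW
WWWWRW
RWWKWW
WWWWWW
WWWWWW
WWWWWW
WWWWWW
WWWWWW
WWWWWW

Derivation:
After op 1 paint(1,4,R):
GGGGGG
GGGGRG
GGGGGG
GGGGGG
GGGGGG
GGGGGG
GGGGGB
GGGWGB
GGGGGG
After op 2 paint(2,0,R):
GGGGGG
GGGGRG
RGGGGG
GGGGGG
GGGGGG
GGGGGG
GGGGGB
GGGWGB
GGGGGG
After op 3 fill(7,1,Y) [49 cells changed]:
YYYYYY
YYYYRY
RYYYYY
YYYYYY
YYYYYY
YYYYYY
YYYYYB
YYYWYB
YYYYYY
After op 4 paint(2,3,K):
YYYYYY
YYYYRY
RYYKYY
YYYYYY
YYYYYY
YYYYYY
YYYYYB
YYYWYB
YYYYYY
After op 5 fill(8,1,B) [48 cells changed]:
BBBBBB
BBBBRB
RBBKBB
BBBBBB
BBBBBB
BBBBBB
BBBBBB
BBBWBB
BBBBBB
After op 6 paint(3,2,W):
BBBBBB
BBBBRB
RBBKBB
BBWBBB
BBBBBB
BBBBBB
BBBBBB
BBBWBB
BBBBBB
After op 7 fill(6,2,W) [49 cells changed]:
WWWWWW
WWWWRW
RWWKWW
WWWWWW
WWWWWW
WWWWWW
WWWWWW
WWWWWW
WWWWWW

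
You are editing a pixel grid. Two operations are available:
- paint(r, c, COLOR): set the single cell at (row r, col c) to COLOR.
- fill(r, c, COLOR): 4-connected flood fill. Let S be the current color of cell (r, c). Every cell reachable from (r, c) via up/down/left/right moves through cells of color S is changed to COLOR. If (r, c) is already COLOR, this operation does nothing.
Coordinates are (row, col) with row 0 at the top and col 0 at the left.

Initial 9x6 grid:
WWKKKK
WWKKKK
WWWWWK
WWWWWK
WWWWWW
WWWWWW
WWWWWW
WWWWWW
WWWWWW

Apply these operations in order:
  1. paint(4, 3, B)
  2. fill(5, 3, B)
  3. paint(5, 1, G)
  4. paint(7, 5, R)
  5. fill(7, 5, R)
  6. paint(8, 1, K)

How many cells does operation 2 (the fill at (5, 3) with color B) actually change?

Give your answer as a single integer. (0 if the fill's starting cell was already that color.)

After op 1 paint(4,3,B):
WWKKKK
WWKKKK
WWWWWK
WWWWWK
WWWBWW
WWWWWW
WWWWWW
WWWWWW
WWWWWW
After op 2 fill(5,3,B) [43 cells changed]:
BBKKKK
BBKKKK
BBBBBK
BBBBBK
BBBBBB
BBBBBB
BBBBBB
BBBBBB
BBBBBB

Answer: 43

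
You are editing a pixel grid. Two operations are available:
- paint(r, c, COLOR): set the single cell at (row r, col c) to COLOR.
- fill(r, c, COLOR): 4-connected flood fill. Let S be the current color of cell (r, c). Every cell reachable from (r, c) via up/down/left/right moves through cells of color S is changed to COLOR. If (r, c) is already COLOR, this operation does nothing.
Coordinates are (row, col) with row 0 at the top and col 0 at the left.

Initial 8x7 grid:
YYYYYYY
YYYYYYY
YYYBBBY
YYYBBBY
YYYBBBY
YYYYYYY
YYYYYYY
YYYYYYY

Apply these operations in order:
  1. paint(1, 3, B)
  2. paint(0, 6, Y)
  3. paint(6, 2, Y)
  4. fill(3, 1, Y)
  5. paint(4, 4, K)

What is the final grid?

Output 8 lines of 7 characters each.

After op 1 paint(1,3,B):
YYYYYYY
YYYBYYY
YYYBBBY
YYYBBBY
YYYBBBY
YYYYYYY
YYYYYYY
YYYYYYY
After op 2 paint(0,6,Y):
YYYYYYY
YYYBYYY
YYYBBBY
YYYBBBY
YYYBBBY
YYYYYYY
YYYYYYY
YYYYYYY
After op 3 paint(6,2,Y):
YYYYYYY
YYYBYYY
YYYBBBY
YYYBBBY
YYYBBBY
YYYYYYY
YYYYYYY
YYYYYYY
After op 4 fill(3,1,Y) [0 cells changed]:
YYYYYYY
YYYBYYY
YYYBBBY
YYYBBBY
YYYBBBY
YYYYYYY
YYYYYYY
YYYYYYY
After op 5 paint(4,4,K):
YYYYYYY
YYYBYYY
YYYBBBY
YYYBBBY
YYYBKBY
YYYYYYY
YYYYYYY
YYYYYYY

Answer: YYYYYYY
YYYBYYY
YYYBBBY
YYYBBBY
YYYBKBY
YYYYYYY
YYYYYYY
YYYYYYY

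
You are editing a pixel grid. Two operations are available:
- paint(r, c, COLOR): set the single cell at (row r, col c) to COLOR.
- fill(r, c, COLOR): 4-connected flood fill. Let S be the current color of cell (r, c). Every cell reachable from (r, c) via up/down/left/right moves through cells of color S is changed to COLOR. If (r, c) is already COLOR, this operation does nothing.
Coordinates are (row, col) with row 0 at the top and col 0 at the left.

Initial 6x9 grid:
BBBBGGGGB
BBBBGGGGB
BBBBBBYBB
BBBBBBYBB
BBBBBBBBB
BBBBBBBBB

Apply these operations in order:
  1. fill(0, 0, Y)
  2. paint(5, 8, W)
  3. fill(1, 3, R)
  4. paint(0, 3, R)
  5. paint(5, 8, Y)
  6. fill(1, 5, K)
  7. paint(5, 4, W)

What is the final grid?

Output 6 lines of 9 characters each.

After op 1 fill(0,0,Y) [44 cells changed]:
YYYYGGGGY
YYYYGGGGY
YYYYYYYYY
YYYYYYYYY
YYYYYYYYY
YYYYYYYYY
After op 2 paint(5,8,W):
YYYYGGGGY
YYYYGGGGY
YYYYYYYYY
YYYYYYYYY
YYYYYYYYY
YYYYYYYYW
After op 3 fill(1,3,R) [45 cells changed]:
RRRRGGGGR
RRRRGGGGR
RRRRRRRRR
RRRRRRRRR
RRRRRRRRR
RRRRRRRRW
After op 4 paint(0,3,R):
RRRRGGGGR
RRRRGGGGR
RRRRRRRRR
RRRRRRRRR
RRRRRRRRR
RRRRRRRRW
After op 5 paint(5,8,Y):
RRRRGGGGR
RRRRGGGGR
RRRRRRRRR
RRRRRRRRR
RRRRRRRRR
RRRRRRRRY
After op 6 fill(1,5,K) [8 cells changed]:
RRRRKKKKR
RRRRKKKKR
RRRRRRRRR
RRRRRRRRR
RRRRRRRRR
RRRRRRRRY
After op 7 paint(5,4,W):
RRRRKKKKR
RRRRKKKKR
RRRRRRRRR
RRRRRRRRR
RRRRRRRRR
RRRRWRRRY

Answer: RRRRKKKKR
RRRRKKKKR
RRRRRRRRR
RRRRRRRRR
RRRRRRRRR
RRRRWRRRY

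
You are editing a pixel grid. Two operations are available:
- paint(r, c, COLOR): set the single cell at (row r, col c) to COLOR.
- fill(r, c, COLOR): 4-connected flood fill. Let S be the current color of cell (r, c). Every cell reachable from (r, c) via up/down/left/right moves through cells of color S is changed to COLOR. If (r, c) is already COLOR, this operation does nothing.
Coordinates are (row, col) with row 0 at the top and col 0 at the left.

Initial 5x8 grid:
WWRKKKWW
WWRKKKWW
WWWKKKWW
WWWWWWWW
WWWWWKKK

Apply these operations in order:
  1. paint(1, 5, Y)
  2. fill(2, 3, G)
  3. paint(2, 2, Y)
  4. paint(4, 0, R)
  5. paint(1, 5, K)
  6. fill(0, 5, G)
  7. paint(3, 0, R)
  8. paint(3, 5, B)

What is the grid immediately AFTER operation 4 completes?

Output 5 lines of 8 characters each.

After op 1 paint(1,5,Y):
WWRKKKWW
WWRKKYWW
WWWKKKWW
WWWWWWWW
WWWWWKKK
After op 2 fill(2,3,G) [8 cells changed]:
WWRGGGWW
WWRGGYWW
WWWGGGWW
WWWWWWWW
WWWWWKKK
After op 3 paint(2,2,Y):
WWRGGGWW
WWRGGYWW
WWYGGGWW
WWWWWWWW
WWWWWKKK
After op 4 paint(4,0,R):
WWRGGGWW
WWRGGYWW
WWYGGGWW
WWWWWWWW
RWWWWKKK

Answer: WWRGGGWW
WWRGGYWW
WWYGGGWW
WWWWWWWW
RWWWWKKK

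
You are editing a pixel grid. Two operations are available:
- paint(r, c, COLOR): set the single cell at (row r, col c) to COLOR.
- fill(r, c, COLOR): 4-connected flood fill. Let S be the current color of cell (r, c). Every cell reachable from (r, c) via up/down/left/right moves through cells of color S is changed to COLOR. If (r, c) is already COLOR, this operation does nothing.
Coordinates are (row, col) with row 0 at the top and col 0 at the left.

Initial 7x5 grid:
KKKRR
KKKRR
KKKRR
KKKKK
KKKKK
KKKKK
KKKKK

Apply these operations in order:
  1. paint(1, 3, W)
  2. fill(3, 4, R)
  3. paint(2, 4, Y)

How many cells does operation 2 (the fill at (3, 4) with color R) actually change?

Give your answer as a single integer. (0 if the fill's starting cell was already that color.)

After op 1 paint(1,3,W):
KKKRR
KKKWR
KKKRR
KKKKK
KKKKK
KKKKK
KKKKK
After op 2 fill(3,4,R) [29 cells changed]:
RRRRR
RRRWR
RRRRR
RRRRR
RRRRR
RRRRR
RRRRR

Answer: 29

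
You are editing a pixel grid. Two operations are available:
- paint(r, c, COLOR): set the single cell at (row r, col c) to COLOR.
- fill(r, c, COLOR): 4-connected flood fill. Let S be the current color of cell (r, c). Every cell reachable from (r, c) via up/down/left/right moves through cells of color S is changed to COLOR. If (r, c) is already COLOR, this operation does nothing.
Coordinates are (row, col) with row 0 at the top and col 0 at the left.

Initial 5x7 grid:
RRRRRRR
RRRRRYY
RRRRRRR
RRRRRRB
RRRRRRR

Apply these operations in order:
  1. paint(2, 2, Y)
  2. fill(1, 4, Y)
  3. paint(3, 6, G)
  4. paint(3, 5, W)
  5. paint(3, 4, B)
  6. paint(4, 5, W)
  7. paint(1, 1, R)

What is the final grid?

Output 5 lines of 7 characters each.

After op 1 paint(2,2,Y):
RRRRRRR
RRRRRYY
RRYRRRR
RRRRRRB
RRRRRRR
After op 2 fill(1,4,Y) [31 cells changed]:
YYYYYYY
YYYYYYY
YYYYYYY
YYYYYYB
YYYYYYY
After op 3 paint(3,6,G):
YYYYYYY
YYYYYYY
YYYYYYY
YYYYYYG
YYYYYYY
After op 4 paint(3,5,W):
YYYYYYY
YYYYYYY
YYYYYYY
YYYYYWG
YYYYYYY
After op 5 paint(3,4,B):
YYYYYYY
YYYYYYY
YYYYYYY
YYYYBWG
YYYYYYY
After op 6 paint(4,5,W):
YYYYYYY
YYYYYYY
YYYYYYY
YYYYBWG
YYYYYWY
After op 7 paint(1,1,R):
YYYYYYY
YRYYYYY
YYYYYYY
YYYYBWG
YYYYYWY

Answer: YYYYYYY
YRYYYYY
YYYYYYY
YYYYBWG
YYYYYWY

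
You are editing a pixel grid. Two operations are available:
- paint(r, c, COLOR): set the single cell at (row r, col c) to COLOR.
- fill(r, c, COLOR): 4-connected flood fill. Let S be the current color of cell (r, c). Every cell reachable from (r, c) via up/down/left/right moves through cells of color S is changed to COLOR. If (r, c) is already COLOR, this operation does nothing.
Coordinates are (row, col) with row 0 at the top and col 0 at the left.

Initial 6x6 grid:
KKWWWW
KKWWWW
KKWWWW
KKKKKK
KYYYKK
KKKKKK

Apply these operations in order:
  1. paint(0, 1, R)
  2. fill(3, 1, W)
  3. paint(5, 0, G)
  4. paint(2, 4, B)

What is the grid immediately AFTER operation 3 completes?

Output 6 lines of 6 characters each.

After op 1 paint(0,1,R):
KRWWWW
KKWWWW
KKWWWW
KKKKKK
KYYYKK
KKKKKK
After op 2 fill(3,1,W) [20 cells changed]:
WRWWWW
WWWWWW
WWWWWW
WWWWWW
WYYYWW
WWWWWW
After op 3 paint(5,0,G):
WRWWWW
WWWWWW
WWWWWW
WWWWWW
WYYYWW
GWWWWW

Answer: WRWWWW
WWWWWW
WWWWWW
WWWWWW
WYYYWW
GWWWWW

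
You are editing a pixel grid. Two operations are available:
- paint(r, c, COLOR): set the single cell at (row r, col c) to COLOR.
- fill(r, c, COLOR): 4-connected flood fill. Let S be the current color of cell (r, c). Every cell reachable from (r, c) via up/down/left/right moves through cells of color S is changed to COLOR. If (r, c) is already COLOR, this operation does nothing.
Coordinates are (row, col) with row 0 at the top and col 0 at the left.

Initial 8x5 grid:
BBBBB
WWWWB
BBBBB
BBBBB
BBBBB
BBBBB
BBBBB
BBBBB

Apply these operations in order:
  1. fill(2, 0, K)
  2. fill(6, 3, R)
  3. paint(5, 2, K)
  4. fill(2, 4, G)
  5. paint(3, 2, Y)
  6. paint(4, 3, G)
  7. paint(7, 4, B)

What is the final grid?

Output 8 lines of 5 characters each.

Answer: GGGGG
WWWWG
GGGGG
GGYGG
GGGGG
GGKGG
GGGGG
GGGGB

Derivation:
After op 1 fill(2,0,K) [36 cells changed]:
KKKKK
WWWWK
KKKKK
KKKKK
KKKKK
KKKKK
KKKKK
KKKKK
After op 2 fill(6,3,R) [36 cells changed]:
RRRRR
WWWWR
RRRRR
RRRRR
RRRRR
RRRRR
RRRRR
RRRRR
After op 3 paint(5,2,K):
RRRRR
WWWWR
RRRRR
RRRRR
RRRRR
RRKRR
RRRRR
RRRRR
After op 4 fill(2,4,G) [35 cells changed]:
GGGGG
WWWWG
GGGGG
GGGGG
GGGGG
GGKGG
GGGGG
GGGGG
After op 5 paint(3,2,Y):
GGGGG
WWWWG
GGGGG
GGYGG
GGGGG
GGKGG
GGGGG
GGGGG
After op 6 paint(4,3,G):
GGGGG
WWWWG
GGGGG
GGYGG
GGGGG
GGKGG
GGGGG
GGGGG
After op 7 paint(7,4,B):
GGGGG
WWWWG
GGGGG
GGYGG
GGGGG
GGKGG
GGGGG
GGGGB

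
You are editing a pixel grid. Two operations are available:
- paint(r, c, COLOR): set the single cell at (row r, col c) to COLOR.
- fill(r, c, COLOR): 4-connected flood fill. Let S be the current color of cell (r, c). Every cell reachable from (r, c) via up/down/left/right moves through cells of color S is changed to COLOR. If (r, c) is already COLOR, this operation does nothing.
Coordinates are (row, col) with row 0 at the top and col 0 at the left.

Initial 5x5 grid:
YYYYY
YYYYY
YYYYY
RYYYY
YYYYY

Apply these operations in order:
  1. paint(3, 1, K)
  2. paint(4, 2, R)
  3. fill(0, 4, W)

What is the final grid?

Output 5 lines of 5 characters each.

Answer: WWWWW
WWWWW
WWWWW
RKWWW
YYRWW

Derivation:
After op 1 paint(3,1,K):
YYYYY
YYYYY
YYYYY
RKYYY
YYYYY
After op 2 paint(4,2,R):
YYYYY
YYYYY
YYYYY
RKYYY
YYRYY
After op 3 fill(0,4,W) [20 cells changed]:
WWWWW
WWWWW
WWWWW
RKWWW
YYRWW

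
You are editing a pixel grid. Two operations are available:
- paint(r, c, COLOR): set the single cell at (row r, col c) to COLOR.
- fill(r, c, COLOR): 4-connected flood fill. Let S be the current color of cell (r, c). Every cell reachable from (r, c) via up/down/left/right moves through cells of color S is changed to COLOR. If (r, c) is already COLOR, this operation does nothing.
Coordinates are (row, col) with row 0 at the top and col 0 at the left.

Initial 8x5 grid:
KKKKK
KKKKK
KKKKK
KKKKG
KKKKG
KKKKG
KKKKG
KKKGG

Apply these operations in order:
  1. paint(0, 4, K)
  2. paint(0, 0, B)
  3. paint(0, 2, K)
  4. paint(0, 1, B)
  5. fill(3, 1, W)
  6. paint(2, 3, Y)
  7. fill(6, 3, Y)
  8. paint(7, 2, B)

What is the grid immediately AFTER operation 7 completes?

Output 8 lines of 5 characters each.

After op 1 paint(0,4,K):
KKKKK
KKKKK
KKKKK
KKKKG
KKKKG
KKKKG
KKKKG
KKKGG
After op 2 paint(0,0,B):
BKKKK
KKKKK
KKKKK
KKKKG
KKKKG
KKKKG
KKKKG
KKKGG
After op 3 paint(0,2,K):
BKKKK
KKKKK
KKKKK
KKKKG
KKKKG
KKKKG
KKKKG
KKKGG
After op 4 paint(0,1,B):
BBKKK
KKKKK
KKKKK
KKKKG
KKKKG
KKKKG
KKKKG
KKKGG
After op 5 fill(3,1,W) [32 cells changed]:
BBWWW
WWWWW
WWWWW
WWWWG
WWWWG
WWWWG
WWWWG
WWWGG
After op 6 paint(2,3,Y):
BBWWW
WWWWW
WWWYW
WWWWG
WWWWG
WWWWG
WWWWG
WWWGG
After op 7 fill(6,3,Y) [31 cells changed]:
BBYYY
YYYYY
YYYYY
YYYYG
YYYYG
YYYYG
YYYYG
YYYGG

Answer: BBYYY
YYYYY
YYYYY
YYYYG
YYYYG
YYYYG
YYYYG
YYYGG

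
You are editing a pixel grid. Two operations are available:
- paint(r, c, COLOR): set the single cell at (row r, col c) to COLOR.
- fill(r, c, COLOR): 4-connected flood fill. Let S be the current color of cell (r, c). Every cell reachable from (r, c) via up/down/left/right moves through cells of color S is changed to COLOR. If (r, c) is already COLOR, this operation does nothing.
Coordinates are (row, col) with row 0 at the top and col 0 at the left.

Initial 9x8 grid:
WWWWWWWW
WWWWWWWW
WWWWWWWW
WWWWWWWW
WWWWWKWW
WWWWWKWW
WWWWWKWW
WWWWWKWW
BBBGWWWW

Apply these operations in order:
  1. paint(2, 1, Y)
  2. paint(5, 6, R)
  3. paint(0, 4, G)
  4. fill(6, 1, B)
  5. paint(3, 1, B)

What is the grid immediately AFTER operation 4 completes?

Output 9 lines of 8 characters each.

After op 1 paint(2,1,Y):
WWWWWWWW
WWWWWWWW
WYWWWWWW
WWWWWWWW
WWWWWKWW
WWWWWKWW
WWWWWKWW
WWWWWKWW
BBBGWWWW
After op 2 paint(5,6,R):
WWWWWWWW
WWWWWWWW
WYWWWWWW
WWWWWWWW
WWWWWKWW
WWWWWKRW
WWWWWKWW
WWWWWKWW
BBBGWWWW
After op 3 paint(0,4,G):
WWWWGWWW
WWWWWWWW
WYWWWWWW
WWWWWWWW
WWWWWKWW
WWWWWKRW
WWWWWKWW
WWWWWKWW
BBBGWWWW
After op 4 fill(6,1,B) [61 cells changed]:
BBBBGBBB
BBBBBBBB
BYBBBBBB
BBBBBBBB
BBBBBKBB
BBBBBKRB
BBBBBKBB
BBBBBKBB
BBBGBBBB

Answer: BBBBGBBB
BBBBBBBB
BYBBBBBB
BBBBBBBB
BBBBBKBB
BBBBBKRB
BBBBBKBB
BBBBBKBB
BBBGBBBB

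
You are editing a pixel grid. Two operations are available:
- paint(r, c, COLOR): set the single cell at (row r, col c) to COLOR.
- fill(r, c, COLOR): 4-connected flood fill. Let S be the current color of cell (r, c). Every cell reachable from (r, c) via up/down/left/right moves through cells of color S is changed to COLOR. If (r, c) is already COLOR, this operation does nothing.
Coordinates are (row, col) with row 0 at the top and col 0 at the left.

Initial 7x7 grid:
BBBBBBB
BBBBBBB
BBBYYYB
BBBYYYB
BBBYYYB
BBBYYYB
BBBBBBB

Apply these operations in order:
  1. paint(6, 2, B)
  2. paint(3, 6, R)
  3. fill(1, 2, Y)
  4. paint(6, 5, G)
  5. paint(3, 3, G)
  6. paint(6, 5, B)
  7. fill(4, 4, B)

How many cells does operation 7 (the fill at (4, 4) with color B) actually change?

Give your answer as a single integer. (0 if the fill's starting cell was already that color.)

Answer: 46

Derivation:
After op 1 paint(6,2,B):
BBBBBBB
BBBBBBB
BBBYYYB
BBBYYYB
BBBYYYB
BBBYYYB
BBBBBBB
After op 2 paint(3,6,R):
BBBBBBB
BBBBBBB
BBBYYYB
BBBYYYR
BBBYYYB
BBBYYYB
BBBBBBB
After op 3 fill(1,2,Y) [36 cells changed]:
YYYYYYY
YYYYYYY
YYYYYYY
YYYYYYR
YYYYYYY
YYYYYYY
YYYYYYY
After op 4 paint(6,5,G):
YYYYYYY
YYYYYYY
YYYYYYY
YYYYYYR
YYYYYYY
YYYYYYY
YYYYYGY
After op 5 paint(3,3,G):
YYYYYYY
YYYYYYY
YYYYYYY
YYYGYYR
YYYYYYY
YYYYYYY
YYYYYGY
After op 6 paint(6,5,B):
YYYYYYY
YYYYYYY
YYYYYYY
YYYGYYR
YYYYYYY
YYYYYYY
YYYYYBY
After op 7 fill(4,4,B) [46 cells changed]:
BBBBBBB
BBBBBBB
BBBBBBB
BBBGBBR
BBBBBBB
BBBBBBB
BBBBBBB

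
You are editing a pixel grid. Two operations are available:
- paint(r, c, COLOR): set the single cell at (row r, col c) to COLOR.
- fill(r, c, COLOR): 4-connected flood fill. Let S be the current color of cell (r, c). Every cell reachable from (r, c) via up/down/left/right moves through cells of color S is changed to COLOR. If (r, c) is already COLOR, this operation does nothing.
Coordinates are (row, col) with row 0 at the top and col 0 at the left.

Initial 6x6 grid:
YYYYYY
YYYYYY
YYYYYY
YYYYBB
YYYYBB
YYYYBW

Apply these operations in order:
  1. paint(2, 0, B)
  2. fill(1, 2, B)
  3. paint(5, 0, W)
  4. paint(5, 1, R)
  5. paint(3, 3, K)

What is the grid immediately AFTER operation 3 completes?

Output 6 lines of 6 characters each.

Answer: BBBBBB
BBBBBB
BBBBBB
BBBBBB
BBBBBB
WBBBBW

Derivation:
After op 1 paint(2,0,B):
YYYYYY
YYYYYY
BYYYYY
YYYYBB
YYYYBB
YYYYBW
After op 2 fill(1,2,B) [29 cells changed]:
BBBBBB
BBBBBB
BBBBBB
BBBBBB
BBBBBB
BBBBBW
After op 3 paint(5,0,W):
BBBBBB
BBBBBB
BBBBBB
BBBBBB
BBBBBB
WBBBBW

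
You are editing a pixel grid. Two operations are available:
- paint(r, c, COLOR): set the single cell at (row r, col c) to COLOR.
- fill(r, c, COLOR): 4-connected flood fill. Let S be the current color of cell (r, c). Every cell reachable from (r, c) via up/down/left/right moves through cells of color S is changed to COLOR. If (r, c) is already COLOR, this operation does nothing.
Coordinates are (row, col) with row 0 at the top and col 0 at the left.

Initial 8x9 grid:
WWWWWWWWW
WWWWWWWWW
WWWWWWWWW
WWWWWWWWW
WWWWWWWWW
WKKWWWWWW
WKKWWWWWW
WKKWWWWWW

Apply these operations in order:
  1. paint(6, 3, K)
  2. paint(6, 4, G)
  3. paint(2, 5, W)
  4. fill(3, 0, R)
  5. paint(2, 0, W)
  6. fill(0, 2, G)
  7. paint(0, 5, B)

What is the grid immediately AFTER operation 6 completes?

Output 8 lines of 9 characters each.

After op 1 paint(6,3,K):
WWWWWWWWW
WWWWWWWWW
WWWWWWWWW
WWWWWWWWW
WWWWWWWWW
WKKWWWWWW
WKKKWWWWW
WKKWWWWWW
After op 2 paint(6,4,G):
WWWWWWWWW
WWWWWWWWW
WWWWWWWWW
WWWWWWWWW
WWWWWWWWW
WKKWWWWWW
WKKKGWWWW
WKKWWWWWW
After op 3 paint(2,5,W):
WWWWWWWWW
WWWWWWWWW
WWWWWWWWW
WWWWWWWWW
WWWWWWWWW
WKKWWWWWW
WKKKGWWWW
WKKWWWWWW
After op 4 fill(3,0,R) [64 cells changed]:
RRRRRRRRR
RRRRRRRRR
RRRRRRRRR
RRRRRRRRR
RRRRRRRRR
RKKRRRRRR
RKKKGRRRR
RKKRRRRRR
After op 5 paint(2,0,W):
RRRRRRRRR
RRRRRRRRR
WRRRRRRRR
RRRRRRRRR
RRRRRRRRR
RKKRRRRRR
RKKKGRRRR
RKKRRRRRR
After op 6 fill(0,2,G) [63 cells changed]:
GGGGGGGGG
GGGGGGGGG
WGGGGGGGG
GGGGGGGGG
GGGGGGGGG
GKKGGGGGG
GKKKGGGGG
GKKGGGGGG

Answer: GGGGGGGGG
GGGGGGGGG
WGGGGGGGG
GGGGGGGGG
GGGGGGGGG
GKKGGGGGG
GKKKGGGGG
GKKGGGGGG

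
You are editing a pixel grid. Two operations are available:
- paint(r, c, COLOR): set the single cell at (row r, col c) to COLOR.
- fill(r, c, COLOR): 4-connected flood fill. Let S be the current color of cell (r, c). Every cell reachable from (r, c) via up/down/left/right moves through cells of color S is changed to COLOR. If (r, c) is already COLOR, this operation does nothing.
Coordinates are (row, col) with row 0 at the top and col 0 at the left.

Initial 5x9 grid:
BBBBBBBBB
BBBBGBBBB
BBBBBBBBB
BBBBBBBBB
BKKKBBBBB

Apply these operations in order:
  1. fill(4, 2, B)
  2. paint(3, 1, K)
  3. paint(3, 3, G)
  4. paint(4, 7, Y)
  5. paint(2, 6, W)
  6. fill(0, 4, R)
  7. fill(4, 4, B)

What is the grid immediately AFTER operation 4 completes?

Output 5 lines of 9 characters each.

Answer: BBBBBBBBB
BBBBGBBBB
BBBBBBBBB
BKBGBBBBB
BBBBBBBYB

Derivation:
After op 1 fill(4,2,B) [3 cells changed]:
BBBBBBBBB
BBBBGBBBB
BBBBBBBBB
BBBBBBBBB
BBBBBBBBB
After op 2 paint(3,1,K):
BBBBBBBBB
BBBBGBBBB
BBBBBBBBB
BKBBBBBBB
BBBBBBBBB
After op 3 paint(3,3,G):
BBBBBBBBB
BBBBGBBBB
BBBBBBBBB
BKBGBBBBB
BBBBBBBBB
After op 4 paint(4,7,Y):
BBBBBBBBB
BBBBGBBBB
BBBBBBBBB
BKBGBBBBB
BBBBBBBYB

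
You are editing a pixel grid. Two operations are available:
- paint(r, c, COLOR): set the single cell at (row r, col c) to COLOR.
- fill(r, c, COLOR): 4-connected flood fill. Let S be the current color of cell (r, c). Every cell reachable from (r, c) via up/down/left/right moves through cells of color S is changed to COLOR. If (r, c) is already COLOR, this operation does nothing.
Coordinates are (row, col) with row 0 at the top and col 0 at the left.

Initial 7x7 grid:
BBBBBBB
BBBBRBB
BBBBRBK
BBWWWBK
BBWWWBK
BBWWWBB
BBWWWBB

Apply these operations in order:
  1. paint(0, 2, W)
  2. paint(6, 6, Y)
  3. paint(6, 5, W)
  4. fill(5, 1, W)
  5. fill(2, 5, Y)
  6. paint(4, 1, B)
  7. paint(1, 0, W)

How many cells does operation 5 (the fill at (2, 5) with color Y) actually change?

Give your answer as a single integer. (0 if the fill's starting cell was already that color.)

After op 1 paint(0,2,W):
BBWBBBB
BBBBRBB
BBBBRBK
BBWWWBK
BBWWWBK
BBWWWBB
BBWWWBB
After op 2 paint(6,6,Y):
BBWBBBB
BBBBRBB
BBBBRBK
BBWWWBK
BBWWWBK
BBWWWBB
BBWWWBY
After op 3 paint(6,5,W):
BBWBBBB
BBBBRBB
BBBBRBK
BBWWWBK
BBWWWBK
BBWWWBB
BBWWWWY
After op 4 fill(5,1,W) [29 cells changed]:
WWWWWWW
WWWWRWW
WWWWRWK
WWWWWWK
WWWWWWK
WWWWWWW
WWWWWWY
After op 5 fill(2,5,Y) [43 cells changed]:
YYYYYYY
YYYYRYY
YYYYRYK
YYYYYYK
YYYYYYK
YYYYYYY
YYYYYYY

Answer: 43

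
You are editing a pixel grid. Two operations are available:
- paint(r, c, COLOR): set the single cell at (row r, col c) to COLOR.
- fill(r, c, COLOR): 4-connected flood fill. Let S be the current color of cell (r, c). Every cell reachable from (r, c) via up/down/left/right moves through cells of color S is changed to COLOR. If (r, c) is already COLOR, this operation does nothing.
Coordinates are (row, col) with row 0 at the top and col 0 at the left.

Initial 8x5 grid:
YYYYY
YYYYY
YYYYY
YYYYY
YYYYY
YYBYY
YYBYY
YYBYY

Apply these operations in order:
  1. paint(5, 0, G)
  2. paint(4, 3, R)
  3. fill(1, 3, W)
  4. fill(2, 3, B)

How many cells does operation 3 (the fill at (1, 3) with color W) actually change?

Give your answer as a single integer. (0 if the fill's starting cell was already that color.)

Answer: 35

Derivation:
After op 1 paint(5,0,G):
YYYYY
YYYYY
YYYYY
YYYYY
YYYYY
GYBYY
YYBYY
YYBYY
After op 2 paint(4,3,R):
YYYYY
YYYYY
YYYYY
YYYYY
YYYRY
GYBYY
YYBYY
YYBYY
After op 3 fill(1,3,W) [35 cells changed]:
WWWWW
WWWWW
WWWWW
WWWWW
WWWRW
GWBWW
WWBWW
WWBWW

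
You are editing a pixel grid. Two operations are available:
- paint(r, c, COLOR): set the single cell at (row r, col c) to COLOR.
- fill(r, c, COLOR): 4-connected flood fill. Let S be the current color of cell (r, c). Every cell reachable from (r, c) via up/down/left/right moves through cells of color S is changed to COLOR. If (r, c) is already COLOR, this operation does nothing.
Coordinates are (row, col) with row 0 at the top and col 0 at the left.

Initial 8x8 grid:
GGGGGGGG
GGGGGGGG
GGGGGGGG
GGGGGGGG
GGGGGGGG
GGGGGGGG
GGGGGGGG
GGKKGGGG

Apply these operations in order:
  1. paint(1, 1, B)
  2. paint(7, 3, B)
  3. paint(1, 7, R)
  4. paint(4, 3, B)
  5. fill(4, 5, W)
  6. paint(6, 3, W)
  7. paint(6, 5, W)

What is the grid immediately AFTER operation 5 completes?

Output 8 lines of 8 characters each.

Answer: WWWWWWWW
WBWWWWWR
WWWWWWWW
WWWWWWWW
WWWBWWWW
WWWWWWWW
WWWWWWWW
WWKBWWWW

Derivation:
After op 1 paint(1,1,B):
GGGGGGGG
GBGGGGGG
GGGGGGGG
GGGGGGGG
GGGGGGGG
GGGGGGGG
GGGGGGGG
GGKKGGGG
After op 2 paint(7,3,B):
GGGGGGGG
GBGGGGGG
GGGGGGGG
GGGGGGGG
GGGGGGGG
GGGGGGGG
GGGGGGGG
GGKBGGGG
After op 3 paint(1,7,R):
GGGGGGGG
GBGGGGGR
GGGGGGGG
GGGGGGGG
GGGGGGGG
GGGGGGGG
GGGGGGGG
GGKBGGGG
After op 4 paint(4,3,B):
GGGGGGGG
GBGGGGGR
GGGGGGGG
GGGGGGGG
GGGBGGGG
GGGGGGGG
GGGGGGGG
GGKBGGGG
After op 5 fill(4,5,W) [59 cells changed]:
WWWWWWWW
WBWWWWWR
WWWWWWWW
WWWWWWWW
WWWBWWWW
WWWWWWWW
WWWWWWWW
WWKBWWWW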